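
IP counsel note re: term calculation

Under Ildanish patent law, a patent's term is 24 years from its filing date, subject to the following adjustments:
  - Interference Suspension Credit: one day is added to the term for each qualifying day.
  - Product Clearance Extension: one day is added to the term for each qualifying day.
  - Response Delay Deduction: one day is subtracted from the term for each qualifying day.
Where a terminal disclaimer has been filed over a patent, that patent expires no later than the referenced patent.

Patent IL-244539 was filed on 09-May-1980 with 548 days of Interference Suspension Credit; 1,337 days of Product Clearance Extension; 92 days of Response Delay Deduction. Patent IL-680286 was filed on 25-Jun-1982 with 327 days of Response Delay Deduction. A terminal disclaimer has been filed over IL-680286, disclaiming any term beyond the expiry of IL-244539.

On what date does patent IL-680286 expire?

Natural term of IL-680286:
  Base: filing + 24 years → 25 June 2006.
  Response Delay Deduction: −327 days → 2 August 2005.
Expiry of referenced patent IL-244539:
  Base: filing + 24 years → 9 May 2004.
  Interference Suspension Credit: +548 days → 8 November 2005.
  Product Clearance Extension: +1337 days → 7 July 2009.
  Response Delay Deduction: −92 days → 6 April 2009.
Terminal disclaimer: IL-680286 expires on the earlier of 2 August 2005 and 6 April 2009.

August 2, 2005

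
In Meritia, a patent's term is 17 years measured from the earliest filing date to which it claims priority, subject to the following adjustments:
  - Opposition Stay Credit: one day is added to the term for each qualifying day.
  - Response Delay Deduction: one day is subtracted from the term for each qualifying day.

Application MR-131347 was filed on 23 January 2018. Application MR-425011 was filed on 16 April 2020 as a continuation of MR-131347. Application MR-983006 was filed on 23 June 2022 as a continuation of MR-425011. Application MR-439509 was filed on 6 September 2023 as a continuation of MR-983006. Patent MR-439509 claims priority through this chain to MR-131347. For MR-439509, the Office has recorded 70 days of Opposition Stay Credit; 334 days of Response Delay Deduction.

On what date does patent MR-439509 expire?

2034-05-04

Earliest priority filing: 23 January 2018.
Base term: 23 January 2018 + 17 years → 23 January 2035.
Opposition Stay Credit: +70 days → 3 April 2035.
Response Delay Deduction: −334 days → 4 May 2034.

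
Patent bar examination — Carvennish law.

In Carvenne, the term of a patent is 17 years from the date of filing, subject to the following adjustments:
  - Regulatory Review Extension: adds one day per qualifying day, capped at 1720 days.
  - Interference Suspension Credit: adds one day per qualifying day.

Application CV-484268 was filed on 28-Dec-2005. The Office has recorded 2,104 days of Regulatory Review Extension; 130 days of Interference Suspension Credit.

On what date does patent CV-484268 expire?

Base term: filing date + 17 years → 28 December 2022.
Regulatory Review Extension: 2104 days claimed exceeds the 1720-day cap, so +1720 days → 13 September 2027.
Interference Suspension Credit: +130 days → 21 January 2028.

2028-01-21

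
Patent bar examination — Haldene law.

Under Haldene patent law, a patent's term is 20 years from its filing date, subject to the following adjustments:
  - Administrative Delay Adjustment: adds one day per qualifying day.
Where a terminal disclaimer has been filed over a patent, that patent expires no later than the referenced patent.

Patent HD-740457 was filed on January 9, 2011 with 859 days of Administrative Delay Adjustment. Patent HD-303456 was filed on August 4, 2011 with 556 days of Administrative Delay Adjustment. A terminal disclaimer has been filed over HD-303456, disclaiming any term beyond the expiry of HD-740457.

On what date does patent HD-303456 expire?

2033-02-10

Natural term of HD-303456:
  Base: filing + 20 years → 4 August 2031.
  Administrative Delay Adjustment: +556 days → 10 February 2033.
Expiry of referenced patent HD-740457:
  Base: filing + 20 years → 9 January 2031.
  Administrative Delay Adjustment: +859 days → 17 May 2033.
Terminal disclaimer: HD-303456 expires on the earlier of 10 February 2033 and 17 May 2033.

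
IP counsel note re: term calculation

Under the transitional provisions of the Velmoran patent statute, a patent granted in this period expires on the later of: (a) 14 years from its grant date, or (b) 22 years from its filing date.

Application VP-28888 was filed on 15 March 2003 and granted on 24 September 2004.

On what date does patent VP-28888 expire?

(a) grant + 14 years → 24 September 2018.
(b) filing + 22 years → 15 March 2025.
Later of the two: 15 March 2025.

2025-03-15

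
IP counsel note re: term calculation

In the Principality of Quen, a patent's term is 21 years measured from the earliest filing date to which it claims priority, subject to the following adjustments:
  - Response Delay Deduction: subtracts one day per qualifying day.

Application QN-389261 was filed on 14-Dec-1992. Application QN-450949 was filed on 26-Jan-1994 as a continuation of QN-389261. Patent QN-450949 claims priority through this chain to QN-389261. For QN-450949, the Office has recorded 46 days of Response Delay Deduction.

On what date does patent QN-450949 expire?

2013-10-29

Earliest priority filing: 14 December 1992.
Base term: 14 December 1992 + 21 years → 14 December 2013.
Response Delay Deduction: −46 days → 29 October 2013.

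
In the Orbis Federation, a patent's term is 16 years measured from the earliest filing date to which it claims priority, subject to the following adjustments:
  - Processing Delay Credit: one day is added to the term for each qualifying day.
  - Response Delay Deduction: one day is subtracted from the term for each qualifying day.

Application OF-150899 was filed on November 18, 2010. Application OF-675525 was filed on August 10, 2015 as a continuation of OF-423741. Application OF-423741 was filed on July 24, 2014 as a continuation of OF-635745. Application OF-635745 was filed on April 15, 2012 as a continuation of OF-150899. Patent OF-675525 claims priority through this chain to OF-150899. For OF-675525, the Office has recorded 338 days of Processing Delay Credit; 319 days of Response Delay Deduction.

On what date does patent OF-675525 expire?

Earliest priority filing: 18 November 2010.
Base term: 18 November 2010 + 16 years → 18 November 2026.
Processing Delay Credit: +338 days → 22 October 2027.
Response Delay Deduction: −319 days → 7 December 2026.

December 7, 2026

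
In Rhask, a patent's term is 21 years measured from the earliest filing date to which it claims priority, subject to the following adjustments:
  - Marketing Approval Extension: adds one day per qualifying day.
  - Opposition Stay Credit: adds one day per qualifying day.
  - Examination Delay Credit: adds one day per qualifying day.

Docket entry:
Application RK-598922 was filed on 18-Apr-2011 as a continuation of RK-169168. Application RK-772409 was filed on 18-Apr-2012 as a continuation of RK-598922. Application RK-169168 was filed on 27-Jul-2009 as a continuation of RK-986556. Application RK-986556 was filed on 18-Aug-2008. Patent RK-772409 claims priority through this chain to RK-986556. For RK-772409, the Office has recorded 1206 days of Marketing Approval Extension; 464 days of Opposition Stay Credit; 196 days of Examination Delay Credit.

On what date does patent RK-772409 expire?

September 27, 2034

Earliest priority filing: 18 August 2008.
Base term: 18 August 2008 + 21 years → 18 August 2029.
Marketing Approval Extension: +1206 days → 6 December 2032.
Opposition Stay Credit: +464 days → 15 March 2034.
Examination Delay Credit: +196 days → 27 September 2034.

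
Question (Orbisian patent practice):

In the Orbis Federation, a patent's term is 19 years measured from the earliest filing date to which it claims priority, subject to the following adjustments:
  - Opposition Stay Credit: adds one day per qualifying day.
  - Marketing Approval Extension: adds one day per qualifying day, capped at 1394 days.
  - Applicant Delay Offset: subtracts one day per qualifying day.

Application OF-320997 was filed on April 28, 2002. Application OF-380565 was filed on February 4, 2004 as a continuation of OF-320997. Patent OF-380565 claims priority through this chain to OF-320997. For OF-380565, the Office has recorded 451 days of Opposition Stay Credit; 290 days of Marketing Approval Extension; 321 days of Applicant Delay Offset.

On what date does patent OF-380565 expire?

Earliest priority filing: 28 April 2002.
Base term: 28 April 2002 + 19 years → 28 April 2021.
Opposition Stay Credit: +451 days → 23 July 2022.
Marketing Approval Extension: 290 days (within the 1394-day cap) → +290 days → 9 May 2023.
Applicant Delay Offset: −321 days → 22 June 2022.

2022-06-22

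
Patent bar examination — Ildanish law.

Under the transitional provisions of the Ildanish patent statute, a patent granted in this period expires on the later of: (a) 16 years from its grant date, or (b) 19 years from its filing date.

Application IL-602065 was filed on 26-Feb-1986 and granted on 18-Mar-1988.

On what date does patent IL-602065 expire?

February 26, 2005

(a) grant + 16 years → 18 March 2004.
(b) filing + 19 years → 26 February 2005.
Later of the two: 26 February 2005.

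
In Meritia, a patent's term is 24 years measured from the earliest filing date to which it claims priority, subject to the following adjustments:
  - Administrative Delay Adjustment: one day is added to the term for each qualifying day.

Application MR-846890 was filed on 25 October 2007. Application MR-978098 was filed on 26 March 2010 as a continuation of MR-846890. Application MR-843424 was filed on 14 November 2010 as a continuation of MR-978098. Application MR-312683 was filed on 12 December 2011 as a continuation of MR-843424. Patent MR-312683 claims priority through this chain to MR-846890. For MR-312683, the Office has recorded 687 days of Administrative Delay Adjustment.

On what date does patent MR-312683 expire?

Earliest priority filing: 25 October 2007.
Base term: 25 October 2007 + 24 years → 25 October 2031.
Administrative Delay Adjustment: +687 days → 11 September 2033.

2033-09-11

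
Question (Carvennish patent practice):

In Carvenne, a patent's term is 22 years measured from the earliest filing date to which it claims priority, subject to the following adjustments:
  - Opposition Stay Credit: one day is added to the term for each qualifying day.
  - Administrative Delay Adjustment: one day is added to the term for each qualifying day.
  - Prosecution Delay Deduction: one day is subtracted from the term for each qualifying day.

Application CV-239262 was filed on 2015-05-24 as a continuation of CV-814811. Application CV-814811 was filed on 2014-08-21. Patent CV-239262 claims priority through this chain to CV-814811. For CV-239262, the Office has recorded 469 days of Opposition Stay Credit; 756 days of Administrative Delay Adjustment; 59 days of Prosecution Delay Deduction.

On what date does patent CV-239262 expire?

October 31, 2039

Earliest priority filing: 21 August 2014.
Base term: 21 August 2014 + 22 years → 21 August 2036.
Opposition Stay Credit: +469 days → 3 December 2037.
Administrative Delay Adjustment: +756 days → 29 December 2039.
Prosecution Delay Deduction: −59 days → 31 October 2039.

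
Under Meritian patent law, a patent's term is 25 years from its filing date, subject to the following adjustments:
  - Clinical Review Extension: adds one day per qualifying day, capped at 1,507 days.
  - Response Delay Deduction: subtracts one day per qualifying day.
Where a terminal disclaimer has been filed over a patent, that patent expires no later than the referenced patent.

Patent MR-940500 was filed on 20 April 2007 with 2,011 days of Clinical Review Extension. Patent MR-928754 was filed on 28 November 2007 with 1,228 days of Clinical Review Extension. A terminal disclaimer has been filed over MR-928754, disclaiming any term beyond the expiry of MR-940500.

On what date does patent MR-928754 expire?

2036-04-09

Natural term of MR-928754:
  Base: filing + 25 years → 28 November 2032.
  Clinical Review Extension: 1228 days (within the 1507-day cap) → +1228 days → 9 April 2036.
Expiry of referenced patent MR-940500:
  Base: filing + 25 years → 20 April 2032.
  Clinical Review Extension: 2011 days claimed exceeds the 1507-day cap, so +1507 days → 5 June 2036.
Terminal disclaimer: MR-928754 expires on the earlier of 9 April 2036 and 5 June 2036.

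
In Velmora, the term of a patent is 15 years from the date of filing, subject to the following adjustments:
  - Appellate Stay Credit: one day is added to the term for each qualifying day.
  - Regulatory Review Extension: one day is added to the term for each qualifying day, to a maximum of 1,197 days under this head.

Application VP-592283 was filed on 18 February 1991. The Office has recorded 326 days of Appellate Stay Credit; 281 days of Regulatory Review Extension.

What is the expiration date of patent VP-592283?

Base term: filing date + 15 years → 18 February 2006.
Appellate Stay Credit: +326 days → 10 January 2007.
Regulatory Review Extension: 281 days (within the 1197-day cap) → +281 days → 18 October 2007.

October 18, 2007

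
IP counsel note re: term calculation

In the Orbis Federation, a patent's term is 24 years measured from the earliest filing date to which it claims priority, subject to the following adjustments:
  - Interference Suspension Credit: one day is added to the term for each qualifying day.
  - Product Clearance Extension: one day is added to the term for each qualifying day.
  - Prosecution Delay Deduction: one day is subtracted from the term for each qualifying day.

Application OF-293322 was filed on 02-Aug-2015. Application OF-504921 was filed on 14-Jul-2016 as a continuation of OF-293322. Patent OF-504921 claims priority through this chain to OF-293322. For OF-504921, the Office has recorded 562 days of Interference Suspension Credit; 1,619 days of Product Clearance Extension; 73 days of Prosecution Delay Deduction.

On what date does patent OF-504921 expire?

Earliest priority filing: 2 August 2015.
Base term: 2 August 2015 + 24 years → 2 August 2039.
Interference Suspension Credit: +562 days → 14 February 2041.
Product Clearance Extension: +1619 days → 22 July 2045.
Prosecution Delay Deduction: −73 days → 10 May 2045.

2045-05-10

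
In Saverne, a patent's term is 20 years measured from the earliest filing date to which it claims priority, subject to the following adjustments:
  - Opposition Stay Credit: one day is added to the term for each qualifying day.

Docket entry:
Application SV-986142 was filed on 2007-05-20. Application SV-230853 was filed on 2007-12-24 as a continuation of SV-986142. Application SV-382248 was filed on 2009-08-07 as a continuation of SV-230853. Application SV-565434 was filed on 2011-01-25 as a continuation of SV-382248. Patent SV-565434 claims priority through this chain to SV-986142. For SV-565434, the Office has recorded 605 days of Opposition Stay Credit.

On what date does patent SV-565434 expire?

Earliest priority filing: 20 May 2007.
Base term: 20 May 2007 + 20 years → 20 May 2027.
Opposition Stay Credit: +605 days → 14 January 2029.

January 14, 2029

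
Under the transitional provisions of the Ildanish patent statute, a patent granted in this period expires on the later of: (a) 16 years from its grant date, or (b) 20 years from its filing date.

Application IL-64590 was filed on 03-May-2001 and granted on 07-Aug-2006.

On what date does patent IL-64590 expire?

(a) grant + 16 years → 7 August 2022.
(b) filing + 20 years → 3 May 2021.
Later of the two: 7 August 2022.

2022-08-07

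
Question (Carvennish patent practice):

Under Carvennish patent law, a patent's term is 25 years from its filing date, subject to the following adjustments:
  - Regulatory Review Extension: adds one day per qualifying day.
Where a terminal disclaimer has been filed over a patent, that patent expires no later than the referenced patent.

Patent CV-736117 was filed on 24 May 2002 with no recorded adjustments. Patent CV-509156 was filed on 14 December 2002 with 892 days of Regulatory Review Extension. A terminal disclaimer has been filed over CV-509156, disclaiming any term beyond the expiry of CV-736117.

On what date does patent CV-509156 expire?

May 24, 2027

Natural term of CV-509156:
  Base: filing + 25 years → 14 December 2027.
  Regulatory Review Extension: +892 days → 24 May 2030.
Expiry of referenced patent CV-736117:
  Base: filing + 25 years → 24 May 2027.
Terminal disclaimer: CV-509156 expires on the earlier of 24 May 2030 and 24 May 2027.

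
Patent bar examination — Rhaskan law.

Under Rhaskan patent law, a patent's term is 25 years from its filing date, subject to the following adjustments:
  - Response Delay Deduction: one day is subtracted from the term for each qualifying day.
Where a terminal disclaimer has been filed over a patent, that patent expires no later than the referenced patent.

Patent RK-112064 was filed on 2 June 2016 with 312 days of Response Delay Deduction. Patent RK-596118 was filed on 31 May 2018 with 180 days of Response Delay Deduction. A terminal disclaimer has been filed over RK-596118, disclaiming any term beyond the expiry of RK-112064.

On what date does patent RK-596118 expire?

2040-07-25

Natural term of RK-596118:
  Base: filing + 25 years → 31 May 2043.
  Response Delay Deduction: −180 days → 2 December 2042.
Expiry of referenced patent RK-112064:
  Base: filing + 25 years → 2 June 2041.
  Response Delay Deduction: −312 days → 25 July 2040.
Terminal disclaimer: RK-596118 expires on the earlier of 2 December 2042 and 25 July 2040.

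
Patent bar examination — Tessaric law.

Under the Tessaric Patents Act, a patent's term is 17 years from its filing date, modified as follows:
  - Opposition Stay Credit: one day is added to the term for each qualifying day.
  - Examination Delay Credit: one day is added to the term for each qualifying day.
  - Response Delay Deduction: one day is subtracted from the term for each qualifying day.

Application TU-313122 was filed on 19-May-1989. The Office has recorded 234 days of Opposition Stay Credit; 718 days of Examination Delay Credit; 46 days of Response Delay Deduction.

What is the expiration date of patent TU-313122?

Base term: filing date + 17 years → 19 May 2006.
Opposition Stay Credit: +234 days → 8 January 2007.
Examination Delay Credit: +718 days → 26 December 2008.
Response Delay Deduction: −46 days → 10 November 2008.

November 10, 2008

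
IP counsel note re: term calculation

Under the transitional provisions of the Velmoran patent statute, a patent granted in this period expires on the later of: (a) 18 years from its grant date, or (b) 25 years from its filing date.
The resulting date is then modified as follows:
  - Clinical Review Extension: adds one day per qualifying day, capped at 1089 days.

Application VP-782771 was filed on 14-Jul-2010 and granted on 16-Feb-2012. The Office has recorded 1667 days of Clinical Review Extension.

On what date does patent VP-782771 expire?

(a) grant + 18 years → 16 February 2030.
(b) filing + 25 years → 14 July 2035.
Later of the two: 14 July 2035.
Clinical Review Extension: 1667 days claimed exceeds the 1089-day cap, so +1089 days → 7 July 2038.

July 7, 2038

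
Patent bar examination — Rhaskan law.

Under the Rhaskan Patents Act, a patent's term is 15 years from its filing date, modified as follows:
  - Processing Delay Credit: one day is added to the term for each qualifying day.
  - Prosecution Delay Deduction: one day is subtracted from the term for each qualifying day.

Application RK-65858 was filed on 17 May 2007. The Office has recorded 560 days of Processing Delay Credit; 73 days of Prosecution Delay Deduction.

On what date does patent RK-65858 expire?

September 16, 2023

Base term: filing date + 15 years → 17 May 2022.
Processing Delay Credit: +560 days → 28 November 2023.
Prosecution Delay Deduction: −73 days → 16 September 2023.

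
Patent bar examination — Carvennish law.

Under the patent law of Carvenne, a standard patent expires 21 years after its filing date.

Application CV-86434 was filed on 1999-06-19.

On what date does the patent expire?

2020-06-19

Filing date + 21 years → 19 June 2020.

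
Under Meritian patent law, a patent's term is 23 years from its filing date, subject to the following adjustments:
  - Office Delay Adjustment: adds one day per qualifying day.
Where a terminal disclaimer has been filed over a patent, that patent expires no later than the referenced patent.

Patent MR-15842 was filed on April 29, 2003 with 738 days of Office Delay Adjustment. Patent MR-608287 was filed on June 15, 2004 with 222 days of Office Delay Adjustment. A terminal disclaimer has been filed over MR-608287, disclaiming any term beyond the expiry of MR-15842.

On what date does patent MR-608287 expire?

Natural term of MR-608287:
  Base: filing + 23 years → 15 June 2027.
  Office Delay Adjustment: +222 days → 23 January 2028.
Expiry of referenced patent MR-15842:
  Base: filing + 23 years → 29 April 2026.
  Office Delay Adjustment: +738 days → 6 May 2028.
Terminal disclaimer: MR-608287 expires on the earlier of 23 January 2028 and 6 May 2028.

2028-01-23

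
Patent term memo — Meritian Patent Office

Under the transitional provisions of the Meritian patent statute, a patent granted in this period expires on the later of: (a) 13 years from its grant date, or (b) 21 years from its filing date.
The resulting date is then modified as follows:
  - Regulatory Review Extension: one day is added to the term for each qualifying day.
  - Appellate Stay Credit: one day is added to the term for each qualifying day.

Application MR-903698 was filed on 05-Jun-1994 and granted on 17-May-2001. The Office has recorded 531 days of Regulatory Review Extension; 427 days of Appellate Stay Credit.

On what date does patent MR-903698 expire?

2018-01-18

(a) grant + 13 years → 17 May 2014.
(b) filing + 21 years → 5 June 2015.
Later of the two: 5 June 2015.
Regulatory Review Extension: +531 days → 17 November 2016.
Appellate Stay Credit: +427 days → 18 January 2018.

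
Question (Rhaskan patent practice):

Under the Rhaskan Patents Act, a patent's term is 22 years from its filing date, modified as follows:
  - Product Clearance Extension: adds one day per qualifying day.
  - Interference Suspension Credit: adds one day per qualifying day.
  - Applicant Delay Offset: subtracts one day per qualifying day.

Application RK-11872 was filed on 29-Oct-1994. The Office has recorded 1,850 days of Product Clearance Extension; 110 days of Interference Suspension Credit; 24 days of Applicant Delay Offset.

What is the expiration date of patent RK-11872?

Base term: filing date + 22 years → 29 October 2016.
Product Clearance Extension: +1850 days → 22 November 2021.
Interference Suspension Credit: +110 days → 12 March 2022.
Applicant Delay Offset: −24 days → 16 February 2022.

February 16, 2022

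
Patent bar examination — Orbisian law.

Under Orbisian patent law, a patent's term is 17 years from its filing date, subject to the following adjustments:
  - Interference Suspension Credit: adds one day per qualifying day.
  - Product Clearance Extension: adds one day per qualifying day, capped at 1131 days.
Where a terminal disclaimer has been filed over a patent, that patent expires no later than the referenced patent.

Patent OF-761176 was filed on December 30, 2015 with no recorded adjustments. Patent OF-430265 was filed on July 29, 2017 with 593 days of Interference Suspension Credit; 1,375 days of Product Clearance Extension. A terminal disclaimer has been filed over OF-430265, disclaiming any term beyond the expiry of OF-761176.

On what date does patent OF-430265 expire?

Natural term of OF-430265:
  Base: filing + 17 years → 29 July 2034.
  Interference Suspension Credit: +593 days → 13 March 2036.
  Product Clearance Extension: 1375 days claimed exceeds the 1131-day cap, so +1131 days → 18 April 2039.
Expiry of referenced patent OF-761176:
  Base: filing + 17 years → 30 December 2032.
Terminal disclaimer: OF-430265 expires on the earlier of 18 April 2039 and 30 December 2032.

December 30, 2032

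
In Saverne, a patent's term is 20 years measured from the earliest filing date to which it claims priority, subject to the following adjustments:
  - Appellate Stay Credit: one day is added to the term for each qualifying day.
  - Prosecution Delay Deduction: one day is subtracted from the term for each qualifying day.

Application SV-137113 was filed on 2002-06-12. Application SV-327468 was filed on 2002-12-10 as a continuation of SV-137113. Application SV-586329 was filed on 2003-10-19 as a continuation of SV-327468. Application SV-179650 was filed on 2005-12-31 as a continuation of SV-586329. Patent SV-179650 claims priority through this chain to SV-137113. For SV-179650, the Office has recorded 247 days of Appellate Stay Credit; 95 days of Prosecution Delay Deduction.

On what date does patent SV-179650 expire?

Earliest priority filing: 12 June 2002.
Base term: 12 June 2002 + 20 years → 12 June 2022.
Appellate Stay Credit: +247 days → 14 February 2023.
Prosecution Delay Deduction: −95 days → 11 November 2022.

November 11, 2022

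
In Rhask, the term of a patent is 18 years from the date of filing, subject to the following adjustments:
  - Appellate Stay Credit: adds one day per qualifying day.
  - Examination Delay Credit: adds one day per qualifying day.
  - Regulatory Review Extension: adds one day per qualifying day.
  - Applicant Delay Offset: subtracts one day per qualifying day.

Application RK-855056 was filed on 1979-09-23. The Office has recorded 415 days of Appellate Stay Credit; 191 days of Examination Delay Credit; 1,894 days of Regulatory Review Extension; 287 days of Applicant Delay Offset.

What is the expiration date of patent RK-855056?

2003-10-15

Base term: filing date + 18 years → 23 September 1997.
Appellate Stay Credit: +415 days → 12 November 1998.
Examination Delay Credit: +191 days → 22 May 1999.
Regulatory Review Extension: +1894 days → 28 July 2004.
Applicant Delay Offset: −287 days → 15 October 2003.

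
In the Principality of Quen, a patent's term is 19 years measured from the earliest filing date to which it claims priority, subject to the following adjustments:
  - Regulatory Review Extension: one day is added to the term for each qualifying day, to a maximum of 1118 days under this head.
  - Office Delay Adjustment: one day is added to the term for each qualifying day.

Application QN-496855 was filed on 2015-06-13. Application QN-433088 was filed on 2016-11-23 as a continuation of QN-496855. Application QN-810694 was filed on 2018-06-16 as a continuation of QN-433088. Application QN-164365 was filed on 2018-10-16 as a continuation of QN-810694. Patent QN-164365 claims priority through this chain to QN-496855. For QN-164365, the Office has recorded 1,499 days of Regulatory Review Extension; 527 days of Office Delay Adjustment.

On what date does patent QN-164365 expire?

December 14, 2038

Earliest priority filing: 13 June 2015.
Base term: 13 June 2015 + 19 years → 13 June 2034.
Regulatory Review Extension: 1499 days claimed exceeds the 1118-day cap, so +1118 days → 5 July 2037.
Office Delay Adjustment: +527 days → 14 December 2038.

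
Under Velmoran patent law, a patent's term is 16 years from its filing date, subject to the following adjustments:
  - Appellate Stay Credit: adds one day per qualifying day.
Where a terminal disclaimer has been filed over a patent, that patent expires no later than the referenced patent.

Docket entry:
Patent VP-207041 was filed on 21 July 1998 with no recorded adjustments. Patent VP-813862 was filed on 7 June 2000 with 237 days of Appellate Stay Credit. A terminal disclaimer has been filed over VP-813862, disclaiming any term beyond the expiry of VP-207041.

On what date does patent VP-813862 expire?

July 21, 2014

Natural term of VP-813862:
  Base: filing + 16 years → 7 June 2016.
  Appellate Stay Credit: +237 days → 30 January 2017.
Expiry of referenced patent VP-207041:
  Base: filing + 16 years → 21 July 2014.
Terminal disclaimer: VP-813862 expires on the earlier of 30 January 2017 and 21 July 2014.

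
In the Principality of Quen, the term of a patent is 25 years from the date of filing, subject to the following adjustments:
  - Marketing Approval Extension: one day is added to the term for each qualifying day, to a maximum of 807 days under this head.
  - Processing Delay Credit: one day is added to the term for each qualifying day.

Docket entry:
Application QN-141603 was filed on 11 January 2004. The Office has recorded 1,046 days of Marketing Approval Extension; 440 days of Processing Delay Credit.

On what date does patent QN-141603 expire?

2032-06-11

Base term: filing date + 25 years → 11 January 2029.
Marketing Approval Extension: 1046 days claimed exceeds the 807-day cap, so +807 days → 29 March 2031.
Processing Delay Credit: +440 days → 11 June 2032.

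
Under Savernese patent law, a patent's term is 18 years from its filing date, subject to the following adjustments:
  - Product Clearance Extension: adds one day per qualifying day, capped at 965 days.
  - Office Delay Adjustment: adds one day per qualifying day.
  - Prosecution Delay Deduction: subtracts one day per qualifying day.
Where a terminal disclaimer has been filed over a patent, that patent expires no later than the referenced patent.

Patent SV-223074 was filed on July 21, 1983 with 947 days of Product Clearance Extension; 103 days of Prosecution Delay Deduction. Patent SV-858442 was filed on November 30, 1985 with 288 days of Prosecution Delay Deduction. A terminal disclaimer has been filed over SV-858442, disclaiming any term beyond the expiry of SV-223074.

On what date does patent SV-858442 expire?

2003-02-15

Natural term of SV-858442:
  Base: filing + 18 years → 30 November 2003.
  Prosecution Delay Deduction: −288 days → 15 February 2003.
Expiry of referenced patent SV-223074:
  Base: filing + 18 years → 21 July 2001.
  Product Clearance Extension: 947 days (within the 965-day cap) → +947 days → 23 February 2004.
  Prosecution Delay Deduction: −103 days → 12 November 2003.
Terminal disclaimer: SV-858442 expires on the earlier of 15 February 2003 and 12 November 2003.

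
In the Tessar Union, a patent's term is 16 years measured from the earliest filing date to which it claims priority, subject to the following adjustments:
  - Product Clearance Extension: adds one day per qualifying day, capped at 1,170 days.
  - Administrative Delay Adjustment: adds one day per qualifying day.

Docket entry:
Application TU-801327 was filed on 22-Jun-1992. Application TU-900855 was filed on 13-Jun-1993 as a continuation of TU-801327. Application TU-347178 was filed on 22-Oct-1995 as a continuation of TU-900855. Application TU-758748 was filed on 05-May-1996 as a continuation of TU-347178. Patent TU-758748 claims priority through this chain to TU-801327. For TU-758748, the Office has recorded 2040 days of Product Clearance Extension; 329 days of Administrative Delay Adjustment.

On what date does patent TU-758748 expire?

Earliest priority filing: 22 June 1992.
Base term: 22 June 1992 + 16 years → 22 June 2008.
Product Clearance Extension: 2040 days claimed exceeds the 1170-day cap, so +1170 days → 5 September 2011.
Administrative Delay Adjustment: +329 days → 30 July 2012.

2012-07-30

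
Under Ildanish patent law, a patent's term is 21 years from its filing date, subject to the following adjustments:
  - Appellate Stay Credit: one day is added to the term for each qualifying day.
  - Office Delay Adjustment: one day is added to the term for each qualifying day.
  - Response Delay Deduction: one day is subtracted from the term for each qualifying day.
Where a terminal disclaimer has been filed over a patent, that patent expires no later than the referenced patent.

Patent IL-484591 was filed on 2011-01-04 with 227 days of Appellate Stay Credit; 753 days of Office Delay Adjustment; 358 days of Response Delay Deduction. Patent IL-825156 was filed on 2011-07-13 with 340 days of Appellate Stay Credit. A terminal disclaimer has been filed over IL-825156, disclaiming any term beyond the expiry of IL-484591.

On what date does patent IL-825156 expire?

Natural term of IL-825156:
  Base: filing + 21 years → 13 July 2032.
  Appellate Stay Credit: +340 days → 18 June 2033.
Expiry of referenced patent IL-484591:
  Base: filing + 21 years → 4 January 2032.
  Appellate Stay Credit: +227 days → 18 August 2032.
  Office Delay Adjustment: +753 days → 10 September 2034.
  Response Delay Deduction: −358 days → 17 September 2033.
Terminal disclaimer: IL-825156 expires on the earlier of 18 June 2033 and 17 September 2033.

June 18, 2033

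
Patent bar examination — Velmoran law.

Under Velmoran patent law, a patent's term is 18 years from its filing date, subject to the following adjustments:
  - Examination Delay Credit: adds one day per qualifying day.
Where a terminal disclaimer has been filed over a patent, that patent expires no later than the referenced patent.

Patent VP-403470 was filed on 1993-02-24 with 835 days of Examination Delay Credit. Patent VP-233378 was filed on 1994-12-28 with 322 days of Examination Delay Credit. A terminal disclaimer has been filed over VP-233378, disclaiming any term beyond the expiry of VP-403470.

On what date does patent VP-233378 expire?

2013-06-08

Natural term of VP-233378:
  Base: filing + 18 years → 28 December 2012.
  Examination Delay Credit: +322 days → 15 November 2013.
Expiry of referenced patent VP-403470:
  Base: filing + 18 years → 24 February 2011.
  Examination Delay Credit: +835 days → 8 June 2013.
Terminal disclaimer: VP-233378 expires on the earlier of 15 November 2013 and 8 June 2013.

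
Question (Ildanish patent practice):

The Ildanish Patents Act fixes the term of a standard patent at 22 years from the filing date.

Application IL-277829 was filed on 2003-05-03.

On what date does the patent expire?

May 3, 2025

Filing date + 22 years → 3 May 2025.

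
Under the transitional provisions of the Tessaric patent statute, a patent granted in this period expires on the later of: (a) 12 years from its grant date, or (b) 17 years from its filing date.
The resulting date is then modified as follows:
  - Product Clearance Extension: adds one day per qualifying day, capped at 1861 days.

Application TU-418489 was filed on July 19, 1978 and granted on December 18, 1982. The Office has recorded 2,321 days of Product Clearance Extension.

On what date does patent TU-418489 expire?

August 22, 2000

(a) grant + 12 years → 18 December 1994.
(b) filing + 17 years → 19 July 1995.
Later of the two: 19 July 1995.
Product Clearance Extension: 2321 days claimed exceeds the 1861-day cap, so +1861 days → 22 August 2000.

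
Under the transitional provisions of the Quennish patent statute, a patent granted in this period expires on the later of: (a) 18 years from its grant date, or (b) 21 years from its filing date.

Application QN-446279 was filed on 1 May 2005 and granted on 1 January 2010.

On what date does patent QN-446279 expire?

(a) grant + 18 years → 1 January 2028.
(b) filing + 21 years → 1 May 2026.
Later of the two: 1 January 2028.

January 1, 2028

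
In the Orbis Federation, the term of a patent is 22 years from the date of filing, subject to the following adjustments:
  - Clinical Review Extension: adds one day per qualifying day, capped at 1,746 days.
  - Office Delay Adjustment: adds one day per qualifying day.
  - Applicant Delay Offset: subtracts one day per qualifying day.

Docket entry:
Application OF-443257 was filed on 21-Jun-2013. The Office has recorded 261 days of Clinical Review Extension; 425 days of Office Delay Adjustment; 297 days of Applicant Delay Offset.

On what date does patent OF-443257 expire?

July 14, 2036

Base term: filing date + 22 years → 21 June 2035.
Clinical Review Extension: 261 days (within the 1746-day cap) → +261 days → 8 March 2036.
Office Delay Adjustment: +425 days → 7 May 2037.
Applicant Delay Offset: −297 days → 14 July 2036.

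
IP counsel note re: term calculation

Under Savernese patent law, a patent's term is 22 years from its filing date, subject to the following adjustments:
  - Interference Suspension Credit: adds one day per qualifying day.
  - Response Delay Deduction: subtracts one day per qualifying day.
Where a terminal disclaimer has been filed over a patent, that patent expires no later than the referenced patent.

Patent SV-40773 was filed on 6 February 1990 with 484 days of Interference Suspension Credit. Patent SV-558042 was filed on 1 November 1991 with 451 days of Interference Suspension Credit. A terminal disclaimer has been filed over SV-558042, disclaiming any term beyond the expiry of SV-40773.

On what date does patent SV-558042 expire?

2013-06-04

Natural term of SV-558042:
  Base: filing + 22 years → 1 November 2013.
  Interference Suspension Credit: +451 days → 26 January 2015.
Expiry of referenced patent SV-40773:
  Base: filing + 22 years → 6 February 2012.
  Interference Suspension Credit: +484 days → 4 June 2013.
Terminal disclaimer: SV-558042 expires on the earlier of 26 January 2015 and 4 June 2013.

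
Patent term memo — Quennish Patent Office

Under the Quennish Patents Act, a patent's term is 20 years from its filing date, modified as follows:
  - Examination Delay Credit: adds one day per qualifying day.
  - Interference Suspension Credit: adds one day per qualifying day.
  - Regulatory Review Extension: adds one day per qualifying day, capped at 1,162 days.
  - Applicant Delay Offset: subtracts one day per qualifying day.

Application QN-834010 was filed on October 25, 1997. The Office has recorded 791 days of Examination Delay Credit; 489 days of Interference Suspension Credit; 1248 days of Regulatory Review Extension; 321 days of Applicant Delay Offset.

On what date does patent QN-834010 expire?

2023-08-16

Base term: filing date + 20 years → 25 October 2017.
Examination Delay Credit: +791 days → 25 December 2019.
Interference Suspension Credit: +489 days → 27 April 2021.
Regulatory Review Extension: 1248 days claimed exceeds the 1162-day cap, so +1162 days → 2 July 2024.
Applicant Delay Offset: −321 days → 16 August 2023.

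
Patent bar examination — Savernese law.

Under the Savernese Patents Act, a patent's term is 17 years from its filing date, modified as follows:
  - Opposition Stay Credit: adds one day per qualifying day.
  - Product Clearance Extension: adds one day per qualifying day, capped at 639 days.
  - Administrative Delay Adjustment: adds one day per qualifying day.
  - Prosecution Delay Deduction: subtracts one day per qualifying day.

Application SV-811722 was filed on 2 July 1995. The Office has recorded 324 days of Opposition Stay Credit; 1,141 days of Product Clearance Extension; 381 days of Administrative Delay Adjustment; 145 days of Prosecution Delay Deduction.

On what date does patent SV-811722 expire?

2015-10-14

Base term: filing date + 17 years → 2 July 2012.
Opposition Stay Credit: +324 days → 22 May 2013.
Product Clearance Extension: 1141 days claimed exceeds the 639-day cap, so +639 days → 20 February 2015.
Administrative Delay Adjustment: +381 days → 7 March 2016.
Prosecution Delay Deduction: −145 days → 14 October 2015.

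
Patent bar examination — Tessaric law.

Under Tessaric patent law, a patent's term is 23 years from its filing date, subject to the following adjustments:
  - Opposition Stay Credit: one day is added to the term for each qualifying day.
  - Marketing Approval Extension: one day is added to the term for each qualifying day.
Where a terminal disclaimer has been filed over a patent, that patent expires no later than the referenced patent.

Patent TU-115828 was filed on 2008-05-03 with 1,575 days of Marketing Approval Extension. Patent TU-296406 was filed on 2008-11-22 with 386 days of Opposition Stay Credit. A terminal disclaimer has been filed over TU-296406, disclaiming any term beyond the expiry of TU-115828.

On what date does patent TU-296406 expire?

Natural term of TU-296406:
  Base: filing + 23 years → 22 November 2031.
  Opposition Stay Credit: +386 days → 12 December 2032.
Expiry of referenced patent TU-115828:
  Base: filing + 23 years → 3 May 2031.
  Marketing Approval Extension: +1575 days → 25 August 2035.
Terminal disclaimer: TU-296406 expires on the earlier of 12 December 2032 and 25 August 2035.

2032-12-12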